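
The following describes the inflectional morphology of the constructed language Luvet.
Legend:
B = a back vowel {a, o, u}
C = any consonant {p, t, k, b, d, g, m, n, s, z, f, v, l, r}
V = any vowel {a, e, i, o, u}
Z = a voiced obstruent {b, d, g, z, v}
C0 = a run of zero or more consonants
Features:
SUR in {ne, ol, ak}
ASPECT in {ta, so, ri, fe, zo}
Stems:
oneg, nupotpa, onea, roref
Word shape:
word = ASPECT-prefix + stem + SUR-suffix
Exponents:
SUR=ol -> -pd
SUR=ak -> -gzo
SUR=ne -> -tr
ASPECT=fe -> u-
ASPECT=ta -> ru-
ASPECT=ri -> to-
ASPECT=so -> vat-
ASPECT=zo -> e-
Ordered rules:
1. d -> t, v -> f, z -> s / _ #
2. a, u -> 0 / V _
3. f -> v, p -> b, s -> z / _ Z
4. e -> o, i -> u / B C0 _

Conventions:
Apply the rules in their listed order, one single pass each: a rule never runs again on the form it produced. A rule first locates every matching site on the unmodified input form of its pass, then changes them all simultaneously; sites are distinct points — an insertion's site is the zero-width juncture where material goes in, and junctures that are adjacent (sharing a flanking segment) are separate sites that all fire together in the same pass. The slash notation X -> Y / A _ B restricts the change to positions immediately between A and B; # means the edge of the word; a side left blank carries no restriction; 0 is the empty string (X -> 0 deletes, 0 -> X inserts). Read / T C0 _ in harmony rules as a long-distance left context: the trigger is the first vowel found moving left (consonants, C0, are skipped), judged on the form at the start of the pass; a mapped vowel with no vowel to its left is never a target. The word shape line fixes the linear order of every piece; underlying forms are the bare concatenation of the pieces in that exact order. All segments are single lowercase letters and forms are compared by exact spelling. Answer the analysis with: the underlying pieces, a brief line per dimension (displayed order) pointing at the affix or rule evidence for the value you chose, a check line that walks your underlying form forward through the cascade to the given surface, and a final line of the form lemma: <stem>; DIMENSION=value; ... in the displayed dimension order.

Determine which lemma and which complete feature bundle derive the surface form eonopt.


underlying: e-onea-pd
SUR=ol - signalled by the affix -pd
ASPECT=zo - signalled by the affix e-
check: eoneapd -> eoneapt -> eonept -> eonept -> eonopt
lemma: onea; SUR=ol; ASPECT=zo


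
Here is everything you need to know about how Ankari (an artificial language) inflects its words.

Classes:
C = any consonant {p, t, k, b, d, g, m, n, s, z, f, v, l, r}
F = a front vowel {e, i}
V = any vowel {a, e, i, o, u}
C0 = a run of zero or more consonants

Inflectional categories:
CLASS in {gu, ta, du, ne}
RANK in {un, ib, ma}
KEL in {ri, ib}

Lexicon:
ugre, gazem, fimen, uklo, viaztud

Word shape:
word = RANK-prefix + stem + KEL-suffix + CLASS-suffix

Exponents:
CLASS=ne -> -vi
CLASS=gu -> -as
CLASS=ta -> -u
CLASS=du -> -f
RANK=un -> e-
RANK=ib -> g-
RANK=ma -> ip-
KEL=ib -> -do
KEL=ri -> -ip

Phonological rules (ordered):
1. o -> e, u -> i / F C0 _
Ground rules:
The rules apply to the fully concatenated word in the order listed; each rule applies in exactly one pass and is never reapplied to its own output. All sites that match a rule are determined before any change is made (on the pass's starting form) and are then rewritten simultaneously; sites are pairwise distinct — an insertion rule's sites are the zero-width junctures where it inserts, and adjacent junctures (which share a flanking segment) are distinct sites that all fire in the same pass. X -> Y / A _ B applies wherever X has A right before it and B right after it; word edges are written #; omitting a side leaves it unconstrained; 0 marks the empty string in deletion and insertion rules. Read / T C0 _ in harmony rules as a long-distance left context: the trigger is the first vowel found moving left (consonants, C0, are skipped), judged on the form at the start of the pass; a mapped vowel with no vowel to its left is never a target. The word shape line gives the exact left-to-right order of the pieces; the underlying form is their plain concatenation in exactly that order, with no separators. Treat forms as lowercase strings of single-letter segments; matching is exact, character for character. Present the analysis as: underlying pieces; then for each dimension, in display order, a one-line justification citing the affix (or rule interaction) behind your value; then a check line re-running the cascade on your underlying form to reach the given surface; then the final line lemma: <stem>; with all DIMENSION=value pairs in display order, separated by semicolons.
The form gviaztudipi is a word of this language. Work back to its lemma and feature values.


underlying: g-viaztud-ip-u
CLASS=ta - signalled by the affix -u
RANK=ib - signalled by the affix g-
KEL=ri - signalled by the affix -ip
check: gviaztudipu -> gviaztudipi
lemma: viaztud; CLASS=ta; RANK=ib; KEL=ri


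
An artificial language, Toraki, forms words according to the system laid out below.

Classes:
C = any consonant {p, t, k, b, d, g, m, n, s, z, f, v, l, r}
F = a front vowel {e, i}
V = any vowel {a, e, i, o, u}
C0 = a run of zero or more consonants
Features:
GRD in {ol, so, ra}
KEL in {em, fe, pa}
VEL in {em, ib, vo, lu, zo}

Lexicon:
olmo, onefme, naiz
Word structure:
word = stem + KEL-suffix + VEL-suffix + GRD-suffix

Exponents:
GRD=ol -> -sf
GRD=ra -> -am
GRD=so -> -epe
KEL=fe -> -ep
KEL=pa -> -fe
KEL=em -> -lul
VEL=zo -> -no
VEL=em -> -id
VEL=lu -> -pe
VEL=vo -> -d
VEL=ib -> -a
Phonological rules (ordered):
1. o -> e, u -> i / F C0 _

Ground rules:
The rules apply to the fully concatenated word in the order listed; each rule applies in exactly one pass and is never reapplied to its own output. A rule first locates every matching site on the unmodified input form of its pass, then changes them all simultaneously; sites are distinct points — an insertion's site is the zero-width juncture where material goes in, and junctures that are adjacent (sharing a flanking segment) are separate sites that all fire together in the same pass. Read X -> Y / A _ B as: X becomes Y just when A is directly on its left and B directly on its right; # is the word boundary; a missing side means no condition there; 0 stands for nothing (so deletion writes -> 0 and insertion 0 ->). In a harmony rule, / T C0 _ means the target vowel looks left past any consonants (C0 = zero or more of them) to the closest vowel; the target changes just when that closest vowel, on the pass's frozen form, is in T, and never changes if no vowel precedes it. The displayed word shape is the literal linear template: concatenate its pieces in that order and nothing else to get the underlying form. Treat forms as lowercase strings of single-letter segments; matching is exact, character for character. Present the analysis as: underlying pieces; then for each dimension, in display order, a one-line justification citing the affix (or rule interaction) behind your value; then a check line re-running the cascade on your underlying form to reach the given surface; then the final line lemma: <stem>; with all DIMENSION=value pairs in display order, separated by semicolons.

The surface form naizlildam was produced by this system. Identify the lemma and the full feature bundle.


underlying: naiz-lul-d-am
GRD=ra - signalled by the affix -am
KEL=em - signalled by the affix -lul
VEL=vo - signalled by the affix -d
check: naizluldam -> naizlildam
lemma: naiz; GRD=ra; KEL=em; VEL=vo


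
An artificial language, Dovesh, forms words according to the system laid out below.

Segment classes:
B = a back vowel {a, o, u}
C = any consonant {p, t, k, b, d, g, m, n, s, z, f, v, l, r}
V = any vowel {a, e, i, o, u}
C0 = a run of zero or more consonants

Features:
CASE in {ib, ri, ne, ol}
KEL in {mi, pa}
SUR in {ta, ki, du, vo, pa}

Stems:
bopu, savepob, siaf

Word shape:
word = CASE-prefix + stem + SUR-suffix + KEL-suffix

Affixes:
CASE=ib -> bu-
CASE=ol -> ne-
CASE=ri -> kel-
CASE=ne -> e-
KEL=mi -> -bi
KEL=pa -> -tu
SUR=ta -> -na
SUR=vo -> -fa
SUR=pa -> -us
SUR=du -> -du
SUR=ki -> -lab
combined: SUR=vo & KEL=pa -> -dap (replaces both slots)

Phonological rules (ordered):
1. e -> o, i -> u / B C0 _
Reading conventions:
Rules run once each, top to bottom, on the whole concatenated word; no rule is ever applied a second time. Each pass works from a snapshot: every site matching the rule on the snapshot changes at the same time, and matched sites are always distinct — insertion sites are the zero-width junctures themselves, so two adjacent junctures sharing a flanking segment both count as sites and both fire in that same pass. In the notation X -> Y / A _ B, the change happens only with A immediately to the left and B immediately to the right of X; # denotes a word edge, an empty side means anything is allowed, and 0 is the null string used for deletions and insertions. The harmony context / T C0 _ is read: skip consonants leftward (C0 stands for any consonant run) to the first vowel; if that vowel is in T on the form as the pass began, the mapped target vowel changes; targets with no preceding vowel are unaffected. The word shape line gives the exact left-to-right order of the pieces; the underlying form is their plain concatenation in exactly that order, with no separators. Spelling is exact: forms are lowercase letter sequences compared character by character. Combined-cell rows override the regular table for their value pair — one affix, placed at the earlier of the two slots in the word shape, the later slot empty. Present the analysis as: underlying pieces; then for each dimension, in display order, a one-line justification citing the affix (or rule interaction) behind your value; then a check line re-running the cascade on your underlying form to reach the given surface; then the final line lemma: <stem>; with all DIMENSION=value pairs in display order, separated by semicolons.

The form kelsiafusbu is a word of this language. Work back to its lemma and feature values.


underlying: kel-siaf-us-bi
CASE=ri - signalled by the affix kel-
KEL=mi - signalled by the affix -bi
SUR=pa - signalled by the affix -us
check: kelsiafusbi -> kelsiafusbu
lemma: siaf; CASE=ri; KEL=mi; SUR=pa


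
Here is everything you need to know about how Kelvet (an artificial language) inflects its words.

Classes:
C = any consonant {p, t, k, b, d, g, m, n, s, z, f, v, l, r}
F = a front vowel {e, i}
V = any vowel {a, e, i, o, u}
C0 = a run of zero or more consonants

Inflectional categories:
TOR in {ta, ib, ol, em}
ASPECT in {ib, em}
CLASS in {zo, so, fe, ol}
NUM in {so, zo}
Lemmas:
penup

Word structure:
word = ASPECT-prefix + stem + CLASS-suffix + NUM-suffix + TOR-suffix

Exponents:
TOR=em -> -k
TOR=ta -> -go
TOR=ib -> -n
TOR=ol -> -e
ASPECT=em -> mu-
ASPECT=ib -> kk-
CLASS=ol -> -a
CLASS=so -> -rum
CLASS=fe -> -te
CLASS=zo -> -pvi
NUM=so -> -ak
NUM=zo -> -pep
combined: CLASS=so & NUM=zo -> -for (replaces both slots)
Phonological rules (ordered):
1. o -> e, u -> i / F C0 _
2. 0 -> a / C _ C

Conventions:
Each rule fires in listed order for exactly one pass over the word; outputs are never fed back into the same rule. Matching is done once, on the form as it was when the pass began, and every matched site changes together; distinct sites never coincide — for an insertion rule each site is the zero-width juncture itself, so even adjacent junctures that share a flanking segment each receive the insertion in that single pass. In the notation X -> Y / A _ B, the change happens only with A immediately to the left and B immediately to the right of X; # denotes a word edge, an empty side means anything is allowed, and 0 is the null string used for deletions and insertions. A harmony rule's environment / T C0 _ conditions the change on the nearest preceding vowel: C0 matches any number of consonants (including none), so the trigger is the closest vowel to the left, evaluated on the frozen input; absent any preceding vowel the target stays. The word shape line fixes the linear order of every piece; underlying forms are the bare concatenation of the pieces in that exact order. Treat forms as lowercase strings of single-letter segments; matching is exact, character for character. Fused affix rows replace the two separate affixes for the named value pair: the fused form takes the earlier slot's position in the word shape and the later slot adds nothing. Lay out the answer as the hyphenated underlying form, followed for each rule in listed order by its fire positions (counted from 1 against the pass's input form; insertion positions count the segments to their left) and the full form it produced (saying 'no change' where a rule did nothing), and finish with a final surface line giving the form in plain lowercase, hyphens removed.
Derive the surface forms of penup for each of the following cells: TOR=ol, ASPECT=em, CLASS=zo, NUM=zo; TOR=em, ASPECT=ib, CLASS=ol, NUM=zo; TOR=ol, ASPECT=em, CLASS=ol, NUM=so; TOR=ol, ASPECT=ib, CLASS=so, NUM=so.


cell TOR=ol, ASPECT=em, CLASS=zo, NUM=zo:
underlying: mu-penup-pvi-pep-e
1. o -> e, u -> i / F C0 _: fires at position(s) 6: mupenippvipepe
2. 0 -> a / C _ C: inserts after position(s) 7, 8: mupenipapavipepe
surface: mupenipapavipepe

cell TOR=em, ASPECT=ib, CLASS=ol, NUM=zo:
underlying: kk-penup-a-pep-k
1. o -> e, u -> i / F C0 _: fires at position(s) 6: kkpenipapepk
2. 0 -> a / C _ C: inserts after position(s) 1, 2, 11: kakapenipapepak
surface: kakapenipapepak

cell TOR=ol, ASPECT=em, CLASS=ol, NUM=so:
underlying: mu-penup-a-ak-e
1. o -> e, u -> i / F C0 _: fires at position(s) 6: mupenipaake
2. 0 -> a / C _ C: no change
surface: mupenipaake

cell TOR=ol, ASPECT=ib, CLASS=so, NUM=so:
underlying: kk-penup-rum-ak-e
1. o -> e, u -> i / F C0 _: fires at position(s) 6: kkpeniprumake
2. 0 -> a / C _ C: inserts after position(s) 1, 2, 7: kakapeniparumake
surface: kakapeniparumake


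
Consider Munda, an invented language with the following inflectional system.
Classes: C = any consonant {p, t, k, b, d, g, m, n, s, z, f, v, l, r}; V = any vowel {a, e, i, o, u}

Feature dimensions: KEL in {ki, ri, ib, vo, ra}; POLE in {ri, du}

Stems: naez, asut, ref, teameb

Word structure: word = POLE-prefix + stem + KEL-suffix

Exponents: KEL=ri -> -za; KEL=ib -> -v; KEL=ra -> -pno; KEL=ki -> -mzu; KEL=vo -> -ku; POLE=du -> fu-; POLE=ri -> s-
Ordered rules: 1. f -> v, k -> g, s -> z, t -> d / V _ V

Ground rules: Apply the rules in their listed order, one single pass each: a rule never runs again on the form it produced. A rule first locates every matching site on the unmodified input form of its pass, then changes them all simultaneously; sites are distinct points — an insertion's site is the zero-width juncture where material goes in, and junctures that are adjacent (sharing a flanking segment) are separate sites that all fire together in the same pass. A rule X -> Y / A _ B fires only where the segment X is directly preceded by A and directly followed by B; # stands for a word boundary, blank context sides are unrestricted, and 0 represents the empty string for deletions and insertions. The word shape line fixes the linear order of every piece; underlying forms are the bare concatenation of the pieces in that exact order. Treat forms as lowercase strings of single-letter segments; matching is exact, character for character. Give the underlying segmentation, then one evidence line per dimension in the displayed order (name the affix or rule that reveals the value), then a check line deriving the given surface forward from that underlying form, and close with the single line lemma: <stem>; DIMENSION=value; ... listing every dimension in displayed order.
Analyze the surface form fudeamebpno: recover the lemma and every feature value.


underlying: fu-teameb-pno
KEL=ra - signalled by the affix -pno
POLE=du - signalled by the affix fu-
check: futeamebpno -> fudeamebpno
lemma: teameb; KEL=ra; POLE=du


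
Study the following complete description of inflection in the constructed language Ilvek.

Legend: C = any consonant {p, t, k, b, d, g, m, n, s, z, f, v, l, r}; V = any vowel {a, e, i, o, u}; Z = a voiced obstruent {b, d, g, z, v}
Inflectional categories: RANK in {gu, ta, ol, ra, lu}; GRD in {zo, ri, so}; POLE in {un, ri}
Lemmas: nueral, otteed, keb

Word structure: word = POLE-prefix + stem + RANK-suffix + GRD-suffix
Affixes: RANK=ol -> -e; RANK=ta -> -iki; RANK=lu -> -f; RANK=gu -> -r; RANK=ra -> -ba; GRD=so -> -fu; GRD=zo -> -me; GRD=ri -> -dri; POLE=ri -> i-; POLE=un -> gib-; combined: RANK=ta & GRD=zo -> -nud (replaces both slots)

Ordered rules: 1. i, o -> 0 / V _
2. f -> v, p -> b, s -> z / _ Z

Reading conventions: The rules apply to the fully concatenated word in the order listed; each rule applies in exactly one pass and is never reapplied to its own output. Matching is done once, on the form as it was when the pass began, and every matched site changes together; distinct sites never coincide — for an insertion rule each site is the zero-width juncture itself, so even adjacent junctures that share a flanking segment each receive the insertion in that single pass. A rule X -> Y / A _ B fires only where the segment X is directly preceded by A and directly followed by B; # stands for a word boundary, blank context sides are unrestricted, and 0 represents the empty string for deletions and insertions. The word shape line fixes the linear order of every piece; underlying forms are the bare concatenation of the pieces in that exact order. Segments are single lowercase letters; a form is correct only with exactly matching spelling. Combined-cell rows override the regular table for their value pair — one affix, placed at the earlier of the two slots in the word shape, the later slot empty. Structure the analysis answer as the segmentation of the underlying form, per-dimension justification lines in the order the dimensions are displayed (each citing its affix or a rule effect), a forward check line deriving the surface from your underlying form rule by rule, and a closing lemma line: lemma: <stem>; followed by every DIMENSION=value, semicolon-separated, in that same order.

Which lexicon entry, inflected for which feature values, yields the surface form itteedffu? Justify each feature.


underlying: i-otteed-f-fu
RANK=lu - signalled by the affix -f
GRD=so - signalled by the affix -fu
POLE=ri - signalled by the affix i-
check: iotteedffu -> itteedffu -> itteedffu
lemma: otteed; RANK=lu; GRD=so; POLE=ri


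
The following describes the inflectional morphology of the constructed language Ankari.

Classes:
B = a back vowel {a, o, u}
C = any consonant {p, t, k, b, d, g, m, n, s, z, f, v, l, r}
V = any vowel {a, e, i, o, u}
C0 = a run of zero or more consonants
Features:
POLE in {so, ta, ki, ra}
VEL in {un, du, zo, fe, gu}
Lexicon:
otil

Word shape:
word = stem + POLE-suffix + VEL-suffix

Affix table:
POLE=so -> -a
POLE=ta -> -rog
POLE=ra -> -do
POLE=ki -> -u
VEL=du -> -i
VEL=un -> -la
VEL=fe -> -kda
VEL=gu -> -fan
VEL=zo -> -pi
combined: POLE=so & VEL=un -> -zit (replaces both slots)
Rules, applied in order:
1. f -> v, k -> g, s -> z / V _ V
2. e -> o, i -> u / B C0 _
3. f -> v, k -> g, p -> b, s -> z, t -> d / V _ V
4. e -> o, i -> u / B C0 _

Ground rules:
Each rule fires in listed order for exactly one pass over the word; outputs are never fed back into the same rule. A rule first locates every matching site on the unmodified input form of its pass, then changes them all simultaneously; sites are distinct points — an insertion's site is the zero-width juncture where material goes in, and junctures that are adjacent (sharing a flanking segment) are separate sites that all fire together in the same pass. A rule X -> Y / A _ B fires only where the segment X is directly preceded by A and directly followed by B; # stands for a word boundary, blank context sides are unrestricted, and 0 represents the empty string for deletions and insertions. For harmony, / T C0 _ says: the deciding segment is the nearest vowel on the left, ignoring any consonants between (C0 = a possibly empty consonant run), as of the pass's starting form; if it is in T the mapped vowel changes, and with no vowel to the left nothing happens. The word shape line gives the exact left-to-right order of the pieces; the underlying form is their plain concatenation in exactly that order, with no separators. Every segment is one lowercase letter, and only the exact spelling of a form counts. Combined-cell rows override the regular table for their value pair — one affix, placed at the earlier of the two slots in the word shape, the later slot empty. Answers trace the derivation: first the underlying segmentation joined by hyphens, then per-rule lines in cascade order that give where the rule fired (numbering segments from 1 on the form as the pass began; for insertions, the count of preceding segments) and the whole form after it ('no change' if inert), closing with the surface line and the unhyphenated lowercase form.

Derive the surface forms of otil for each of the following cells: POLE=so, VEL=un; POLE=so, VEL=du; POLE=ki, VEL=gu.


cell POLE=so, VEL=un:
underlying: otil-zit
1. f -> v, k -> g, s -> z / V _ V: no change
2. e -> o, i -> u / B C0 _: fires at position(s) 3: otulzit
3. f -> v, k -> g, p -> b, s -> z, t -> d / V _ V: fires at position(s) 2: odulzit
4. e -> o, i -> u / B C0 _: fires at position(s) 6: odulzut
surface: odulzut

cell POLE=so, VEL=du:
underlying: otil-a-i
1. f -> v, k -> g, s -> z / V _ V: no change
2. e -> o, i -> u / B C0 _: fires at position(s) 3, 6: otulau
3. f -> v, k -> g, p -> b, s -> z, t -> d / V _ V: fires at position(s) 2: odulau
4. e -> o, i -> u / B C0 _: no change
surface: odulau

cell POLE=ki, VEL=gu:
underlying: otil-u-fan
1. f -> v, k -> g, s -> z / V _ V: fires at position(s) 6: otiluvan
2. e -> o, i -> u / B C0 _: fires at position(s) 3: otuluvan
3. f -> v, k -> g, p -> b, s -> z, t -> d / V _ V: fires at position(s) 2: oduluvan
4. e -> o, i -> u / B C0 _: no change
surface: oduluvan


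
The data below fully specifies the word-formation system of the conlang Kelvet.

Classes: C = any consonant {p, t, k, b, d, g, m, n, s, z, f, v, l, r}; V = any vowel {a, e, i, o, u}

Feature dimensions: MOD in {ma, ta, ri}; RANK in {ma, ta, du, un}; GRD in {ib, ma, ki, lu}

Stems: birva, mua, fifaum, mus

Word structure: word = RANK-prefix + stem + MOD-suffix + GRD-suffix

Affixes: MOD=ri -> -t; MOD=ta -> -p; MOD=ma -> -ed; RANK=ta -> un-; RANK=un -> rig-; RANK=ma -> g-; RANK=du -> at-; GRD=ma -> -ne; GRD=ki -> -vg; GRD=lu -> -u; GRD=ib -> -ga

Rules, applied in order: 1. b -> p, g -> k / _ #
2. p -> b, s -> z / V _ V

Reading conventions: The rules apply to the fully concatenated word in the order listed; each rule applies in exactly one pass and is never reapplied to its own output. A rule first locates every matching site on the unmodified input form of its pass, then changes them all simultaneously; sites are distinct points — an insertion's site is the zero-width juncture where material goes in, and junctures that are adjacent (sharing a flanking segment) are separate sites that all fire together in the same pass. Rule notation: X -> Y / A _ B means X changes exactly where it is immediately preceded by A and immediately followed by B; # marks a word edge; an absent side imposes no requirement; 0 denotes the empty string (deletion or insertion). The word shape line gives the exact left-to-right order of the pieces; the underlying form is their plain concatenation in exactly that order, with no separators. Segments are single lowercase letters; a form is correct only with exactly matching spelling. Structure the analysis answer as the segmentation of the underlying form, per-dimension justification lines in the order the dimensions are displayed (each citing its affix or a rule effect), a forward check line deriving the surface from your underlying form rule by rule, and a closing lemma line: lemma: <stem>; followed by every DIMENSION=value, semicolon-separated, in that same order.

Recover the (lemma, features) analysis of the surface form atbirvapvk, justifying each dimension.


underlying: at-birva-p-vg
MOD=ta - signalled by the affix -p
RANK=du - signalled by the affix at-
GRD=ki - signalled by the affix -vg
check: atbirvapvg -> atbirvapvk -> atbirvapvk
lemma: birva; MOD=ta; RANK=du; GRD=ki


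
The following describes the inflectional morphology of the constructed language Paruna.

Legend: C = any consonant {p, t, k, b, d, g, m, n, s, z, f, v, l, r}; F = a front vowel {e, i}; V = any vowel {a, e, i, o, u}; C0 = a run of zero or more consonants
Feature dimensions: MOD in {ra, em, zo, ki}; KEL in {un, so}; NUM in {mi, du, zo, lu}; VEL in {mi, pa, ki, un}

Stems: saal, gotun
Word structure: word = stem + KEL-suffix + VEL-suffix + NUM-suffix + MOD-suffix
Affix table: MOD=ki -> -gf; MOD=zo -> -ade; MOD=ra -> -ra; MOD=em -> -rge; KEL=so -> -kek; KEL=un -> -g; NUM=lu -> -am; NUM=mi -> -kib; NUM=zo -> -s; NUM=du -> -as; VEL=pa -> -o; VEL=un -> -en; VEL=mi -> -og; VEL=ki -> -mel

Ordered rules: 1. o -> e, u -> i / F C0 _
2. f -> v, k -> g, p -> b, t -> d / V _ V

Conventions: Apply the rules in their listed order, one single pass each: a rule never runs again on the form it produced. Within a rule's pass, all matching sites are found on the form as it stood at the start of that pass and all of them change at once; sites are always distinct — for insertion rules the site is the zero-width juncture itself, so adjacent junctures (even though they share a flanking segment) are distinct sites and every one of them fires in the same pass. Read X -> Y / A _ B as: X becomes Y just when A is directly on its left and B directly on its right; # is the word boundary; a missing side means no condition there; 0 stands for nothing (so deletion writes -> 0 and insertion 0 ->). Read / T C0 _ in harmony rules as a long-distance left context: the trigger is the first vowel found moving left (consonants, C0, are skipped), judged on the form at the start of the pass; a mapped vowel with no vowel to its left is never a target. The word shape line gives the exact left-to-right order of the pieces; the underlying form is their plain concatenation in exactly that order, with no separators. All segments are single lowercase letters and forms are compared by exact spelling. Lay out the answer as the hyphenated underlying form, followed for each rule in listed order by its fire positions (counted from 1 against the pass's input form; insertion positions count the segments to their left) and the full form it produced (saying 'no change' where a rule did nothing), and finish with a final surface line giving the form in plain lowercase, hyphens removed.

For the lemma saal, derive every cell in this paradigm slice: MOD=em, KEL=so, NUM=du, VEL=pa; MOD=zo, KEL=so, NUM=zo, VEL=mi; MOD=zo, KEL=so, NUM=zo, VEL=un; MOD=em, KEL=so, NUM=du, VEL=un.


cell MOD=em, KEL=so, NUM=du, VEL=pa:
underlying: saal-kek-o-as-rge
1. o -> e, u -> i / F C0 _: fires at position(s) 8: saalkekeasrge
2. f -> v, k -> g, p -> b, t -> d / V _ V: fires at position(s) 7: saalkegeasrge
surface: saalkegeasrge

cell MOD=zo, KEL=so, NUM=zo, VEL=mi:
underlying: saal-kek-og-s-ade
1. o -> e, u -> i / F C0 _: fires at position(s) 8: saalkekegsade
2. f -> v, k -> g, p -> b, t -> d / V _ V: fires at position(s) 7: saalkegegsade
surface: saalkegegsade

cell MOD=zo, KEL=so, NUM=zo, VEL=un:
underlying: saal-kek-en-s-ade
1. o -> e, u -> i / F C0 _: no change
2. f -> v, k -> g, p -> b, t -> d / V _ V: fires at position(s) 7: saalkegensade
surface: saalkegensade

cell MOD=em, KEL=so, NUM=du, VEL=un:
underlying: saal-kek-en-as-rge
1. o -> e, u -> i / F C0 _: no change
2. f -> v, k -> g, p -> b, t -> d / V _ V: fires at position(s) 7: saalkegenasrge
surface: saalkegenasrge


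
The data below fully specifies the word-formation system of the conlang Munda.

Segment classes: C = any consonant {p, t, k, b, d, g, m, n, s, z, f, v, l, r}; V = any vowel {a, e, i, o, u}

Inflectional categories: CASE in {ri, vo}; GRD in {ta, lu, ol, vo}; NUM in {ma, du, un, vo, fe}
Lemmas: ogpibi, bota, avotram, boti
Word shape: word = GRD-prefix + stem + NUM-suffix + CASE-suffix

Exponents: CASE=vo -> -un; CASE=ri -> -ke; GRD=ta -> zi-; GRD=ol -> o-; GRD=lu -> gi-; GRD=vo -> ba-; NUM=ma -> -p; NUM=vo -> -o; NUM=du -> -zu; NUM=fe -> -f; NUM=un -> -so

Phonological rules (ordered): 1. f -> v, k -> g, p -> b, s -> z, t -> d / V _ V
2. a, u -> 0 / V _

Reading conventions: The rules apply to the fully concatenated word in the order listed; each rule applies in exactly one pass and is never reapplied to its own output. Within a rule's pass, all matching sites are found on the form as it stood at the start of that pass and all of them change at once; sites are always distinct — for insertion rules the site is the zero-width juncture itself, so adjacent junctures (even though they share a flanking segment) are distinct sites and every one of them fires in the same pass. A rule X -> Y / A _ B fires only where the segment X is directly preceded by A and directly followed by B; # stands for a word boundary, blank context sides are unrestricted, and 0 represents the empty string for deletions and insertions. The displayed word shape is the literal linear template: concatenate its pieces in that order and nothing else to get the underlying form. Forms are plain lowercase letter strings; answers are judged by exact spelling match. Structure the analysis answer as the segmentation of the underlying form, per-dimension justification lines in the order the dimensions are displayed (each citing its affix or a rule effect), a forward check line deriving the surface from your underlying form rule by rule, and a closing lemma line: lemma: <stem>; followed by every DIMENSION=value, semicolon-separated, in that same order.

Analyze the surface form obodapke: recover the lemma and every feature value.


underlying: o-bota-p-ke
CASE=ri - signalled by the affix -ke
GRD=ol - signalled by the affix o-
NUM=ma - signalled by the affix -p
check: obotapke -> obodapke -> obodapke
lemma: bota; CASE=ri; GRD=ol; NUM=ma


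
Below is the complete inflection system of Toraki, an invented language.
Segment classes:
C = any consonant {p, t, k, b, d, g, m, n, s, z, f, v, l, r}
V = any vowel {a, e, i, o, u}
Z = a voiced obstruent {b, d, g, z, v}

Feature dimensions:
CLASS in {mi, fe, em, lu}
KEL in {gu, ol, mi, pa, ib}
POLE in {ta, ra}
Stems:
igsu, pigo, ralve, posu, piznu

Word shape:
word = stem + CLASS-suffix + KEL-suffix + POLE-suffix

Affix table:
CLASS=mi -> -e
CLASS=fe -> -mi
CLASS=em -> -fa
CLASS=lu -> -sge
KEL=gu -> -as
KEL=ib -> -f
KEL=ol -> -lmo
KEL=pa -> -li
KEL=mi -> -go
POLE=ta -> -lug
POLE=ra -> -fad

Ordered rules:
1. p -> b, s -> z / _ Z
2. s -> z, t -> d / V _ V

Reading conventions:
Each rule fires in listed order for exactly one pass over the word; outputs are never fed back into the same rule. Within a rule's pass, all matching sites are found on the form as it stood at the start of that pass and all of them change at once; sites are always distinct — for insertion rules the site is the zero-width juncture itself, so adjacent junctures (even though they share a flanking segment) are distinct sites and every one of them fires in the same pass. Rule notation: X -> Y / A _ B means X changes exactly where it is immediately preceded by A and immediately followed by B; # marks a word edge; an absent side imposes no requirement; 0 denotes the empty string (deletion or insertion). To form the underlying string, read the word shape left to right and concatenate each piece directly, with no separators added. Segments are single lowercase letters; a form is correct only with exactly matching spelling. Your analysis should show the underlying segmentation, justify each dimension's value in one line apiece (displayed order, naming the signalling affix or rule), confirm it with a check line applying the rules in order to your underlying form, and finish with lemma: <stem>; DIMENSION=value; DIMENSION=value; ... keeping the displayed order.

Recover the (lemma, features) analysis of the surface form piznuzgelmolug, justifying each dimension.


underlying: piznu-sge-lmo-lug
CLASS=lu - signalled by the affix -sge
KEL=ol - signalled by the affix -lmo
POLE=ta - signalled by the affix -lug
check: piznusgelmolug -> piznuzgelmolug -> piznuzgelmolug
lemma: piznu; CLASS=lu; KEL=ol; POLE=ta


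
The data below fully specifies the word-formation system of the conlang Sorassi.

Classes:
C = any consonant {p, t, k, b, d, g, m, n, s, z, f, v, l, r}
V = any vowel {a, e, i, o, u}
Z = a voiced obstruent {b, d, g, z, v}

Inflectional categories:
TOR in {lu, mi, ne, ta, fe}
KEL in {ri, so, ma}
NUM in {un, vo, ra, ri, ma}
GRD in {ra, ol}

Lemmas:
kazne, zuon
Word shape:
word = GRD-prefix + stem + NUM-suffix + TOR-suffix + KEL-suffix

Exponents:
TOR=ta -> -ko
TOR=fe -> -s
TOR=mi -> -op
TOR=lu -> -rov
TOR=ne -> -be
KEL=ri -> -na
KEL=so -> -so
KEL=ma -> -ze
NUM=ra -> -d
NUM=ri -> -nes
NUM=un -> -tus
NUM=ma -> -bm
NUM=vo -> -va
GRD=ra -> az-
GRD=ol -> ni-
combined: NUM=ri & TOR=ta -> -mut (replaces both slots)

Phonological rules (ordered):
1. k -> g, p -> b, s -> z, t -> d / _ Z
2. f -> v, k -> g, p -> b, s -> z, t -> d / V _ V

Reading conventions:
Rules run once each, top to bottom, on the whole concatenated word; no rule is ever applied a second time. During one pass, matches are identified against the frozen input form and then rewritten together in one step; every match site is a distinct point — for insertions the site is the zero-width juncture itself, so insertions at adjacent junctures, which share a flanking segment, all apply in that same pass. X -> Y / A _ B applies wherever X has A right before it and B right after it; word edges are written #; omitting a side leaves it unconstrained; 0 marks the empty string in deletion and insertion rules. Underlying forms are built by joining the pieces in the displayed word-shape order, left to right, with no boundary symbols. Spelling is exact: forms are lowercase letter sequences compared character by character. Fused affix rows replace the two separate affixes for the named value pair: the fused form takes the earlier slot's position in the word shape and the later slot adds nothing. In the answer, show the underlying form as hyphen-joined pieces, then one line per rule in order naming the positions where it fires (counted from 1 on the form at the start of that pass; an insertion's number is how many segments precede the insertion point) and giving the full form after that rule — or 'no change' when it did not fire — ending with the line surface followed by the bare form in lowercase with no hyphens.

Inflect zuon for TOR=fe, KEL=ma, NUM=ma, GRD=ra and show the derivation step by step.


underlying: az-zuon-bm-s-ze
1. k -> g, p -> b, s -> z, t -> d / _ Z: fires at position(s) 9: azzuonbmzze
2. f -> v, k -> g, p -> b, s -> z, t -> d / V _ V: no change
surface: azzuonbmzze


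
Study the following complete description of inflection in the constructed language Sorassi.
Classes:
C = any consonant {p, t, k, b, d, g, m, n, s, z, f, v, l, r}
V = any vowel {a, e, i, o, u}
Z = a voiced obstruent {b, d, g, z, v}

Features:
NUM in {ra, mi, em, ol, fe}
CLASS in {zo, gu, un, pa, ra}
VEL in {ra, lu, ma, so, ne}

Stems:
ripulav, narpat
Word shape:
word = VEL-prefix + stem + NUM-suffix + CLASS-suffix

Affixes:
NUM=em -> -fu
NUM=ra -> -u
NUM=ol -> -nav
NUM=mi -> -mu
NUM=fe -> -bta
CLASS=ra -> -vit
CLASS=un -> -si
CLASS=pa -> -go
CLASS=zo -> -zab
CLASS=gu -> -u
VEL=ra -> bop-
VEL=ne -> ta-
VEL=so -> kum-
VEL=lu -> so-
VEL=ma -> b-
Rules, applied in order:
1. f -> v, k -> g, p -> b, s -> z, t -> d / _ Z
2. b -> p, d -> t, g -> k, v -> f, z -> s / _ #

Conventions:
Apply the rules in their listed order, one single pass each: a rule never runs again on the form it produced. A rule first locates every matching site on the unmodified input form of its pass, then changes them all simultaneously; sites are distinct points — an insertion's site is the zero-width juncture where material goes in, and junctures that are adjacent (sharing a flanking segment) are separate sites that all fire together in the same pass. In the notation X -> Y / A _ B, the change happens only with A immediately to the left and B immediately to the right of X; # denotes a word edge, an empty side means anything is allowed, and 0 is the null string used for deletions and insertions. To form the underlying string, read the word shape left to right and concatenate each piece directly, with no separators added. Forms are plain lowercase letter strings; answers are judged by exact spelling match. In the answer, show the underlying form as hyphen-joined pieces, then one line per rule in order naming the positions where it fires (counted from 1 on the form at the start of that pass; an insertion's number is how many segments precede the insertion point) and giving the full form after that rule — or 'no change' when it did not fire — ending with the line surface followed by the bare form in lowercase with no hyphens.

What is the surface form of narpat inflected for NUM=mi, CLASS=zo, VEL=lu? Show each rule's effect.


underlying: so-narpat-mu-zab
1. f -> v, k -> g, p -> b, s -> z, t -> d / _ Z: no change
2. b -> p, d -> t, g -> k, v -> f, z -> s / _ #: fires at position(s) 13: sonarpatmuzap
surface: sonarpatmuzap


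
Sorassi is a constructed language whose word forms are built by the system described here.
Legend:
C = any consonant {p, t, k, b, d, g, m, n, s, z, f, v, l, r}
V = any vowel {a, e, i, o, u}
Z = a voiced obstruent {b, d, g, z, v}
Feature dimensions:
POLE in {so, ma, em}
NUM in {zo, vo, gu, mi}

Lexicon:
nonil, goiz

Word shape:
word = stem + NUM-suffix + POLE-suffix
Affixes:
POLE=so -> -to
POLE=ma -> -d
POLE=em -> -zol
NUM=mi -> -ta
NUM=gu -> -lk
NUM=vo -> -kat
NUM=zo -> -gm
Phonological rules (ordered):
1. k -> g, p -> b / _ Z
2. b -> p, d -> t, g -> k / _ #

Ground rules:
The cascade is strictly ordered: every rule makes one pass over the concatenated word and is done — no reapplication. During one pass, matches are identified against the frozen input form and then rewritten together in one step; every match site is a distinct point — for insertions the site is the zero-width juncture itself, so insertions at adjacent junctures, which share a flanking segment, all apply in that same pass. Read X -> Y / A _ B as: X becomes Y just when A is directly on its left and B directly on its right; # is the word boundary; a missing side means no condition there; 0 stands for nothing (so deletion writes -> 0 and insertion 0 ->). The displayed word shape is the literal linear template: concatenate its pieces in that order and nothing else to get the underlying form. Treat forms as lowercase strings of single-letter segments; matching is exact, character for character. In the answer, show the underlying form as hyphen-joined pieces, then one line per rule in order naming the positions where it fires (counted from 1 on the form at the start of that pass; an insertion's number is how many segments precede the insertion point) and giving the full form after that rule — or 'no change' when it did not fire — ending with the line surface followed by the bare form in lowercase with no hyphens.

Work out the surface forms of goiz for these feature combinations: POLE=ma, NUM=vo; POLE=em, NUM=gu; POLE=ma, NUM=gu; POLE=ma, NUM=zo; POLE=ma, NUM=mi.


cell POLE=ma, NUM=vo:
underlying: goiz-kat-d
1. k -> g, p -> b / _ Z: no change
2. b -> p, d -> t, g -> k / _ #: fires at position(s) 8: goizkatt
surface: goizkatt

cell POLE=em, NUM=gu:
underlying: goiz-lk-zol
1. k -> g, p -> b / _ Z: fires at position(s) 6: goizlgzol
2. b -> p, d -> t, g -> k / _ #: no change
surface: goizlgzol

cell POLE=ma, NUM=gu:
underlying: goiz-lk-d
1. k -> g, p -> b / _ Z: fires at position(s) 6: goizlgd
2. b -> p, d -> t, g -> k / _ #: fires at position(s) 7: goizlgt
surface: goizlgt

cell POLE=ma, NUM=zo:
underlying: goiz-gm-d
1. k -> g, p -> b / _ Z: no change
2. b -> p, d -> t, g -> k / _ #: fires at position(s) 7: goizgmt
surface: goizgmt

cell POLE=ma, NUM=mi:
underlying: goiz-ta-d
1. k -> g, p -> b / _ Z: no change
2. b -> p, d -> t, g -> k / _ #: fires at position(s) 7: goiztat
surface: goiztat


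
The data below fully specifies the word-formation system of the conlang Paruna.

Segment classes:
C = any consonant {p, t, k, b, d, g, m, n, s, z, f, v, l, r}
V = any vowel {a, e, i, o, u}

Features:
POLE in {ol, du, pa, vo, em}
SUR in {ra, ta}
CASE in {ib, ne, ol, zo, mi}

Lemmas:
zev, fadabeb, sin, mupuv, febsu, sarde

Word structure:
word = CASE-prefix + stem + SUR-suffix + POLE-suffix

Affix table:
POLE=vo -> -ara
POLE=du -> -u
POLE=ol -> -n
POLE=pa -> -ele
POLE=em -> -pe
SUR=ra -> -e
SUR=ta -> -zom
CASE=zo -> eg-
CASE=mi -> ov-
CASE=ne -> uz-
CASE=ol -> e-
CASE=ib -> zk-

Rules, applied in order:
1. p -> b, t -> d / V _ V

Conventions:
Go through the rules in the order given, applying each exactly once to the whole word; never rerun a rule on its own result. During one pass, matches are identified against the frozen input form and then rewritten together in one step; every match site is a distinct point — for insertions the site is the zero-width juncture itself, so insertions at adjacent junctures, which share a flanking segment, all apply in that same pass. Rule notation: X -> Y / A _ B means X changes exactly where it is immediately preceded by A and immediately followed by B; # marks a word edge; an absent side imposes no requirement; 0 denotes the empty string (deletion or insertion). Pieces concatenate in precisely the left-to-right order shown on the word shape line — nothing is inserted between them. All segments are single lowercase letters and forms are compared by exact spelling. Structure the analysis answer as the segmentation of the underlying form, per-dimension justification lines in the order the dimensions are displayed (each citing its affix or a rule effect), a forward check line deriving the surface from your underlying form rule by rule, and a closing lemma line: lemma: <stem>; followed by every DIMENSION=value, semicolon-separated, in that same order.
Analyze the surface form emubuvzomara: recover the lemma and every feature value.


underlying: e-mupuv-zom-ara
POLE=vo - signalled by the affix -ara
SUR=ta - signalled by the affix -zom
CASE=ol - signalled by the affix e-
check: emupuvzomara -> emubuvzomara
lemma: mupuv; POLE=vo; SUR=ta; CASE=ol
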